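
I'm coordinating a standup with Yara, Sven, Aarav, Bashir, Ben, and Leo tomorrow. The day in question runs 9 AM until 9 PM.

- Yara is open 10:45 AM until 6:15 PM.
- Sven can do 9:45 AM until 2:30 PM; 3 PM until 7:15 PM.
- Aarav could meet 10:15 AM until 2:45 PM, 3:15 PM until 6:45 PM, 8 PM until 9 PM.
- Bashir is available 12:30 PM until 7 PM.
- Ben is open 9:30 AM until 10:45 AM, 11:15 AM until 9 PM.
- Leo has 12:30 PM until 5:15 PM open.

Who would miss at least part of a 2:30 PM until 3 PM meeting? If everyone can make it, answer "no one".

Aarav, Sven

Yara: free for 14:30-15:00. Sven: not fully free for 14:30-15:00. Aarav: not fully free for 14:30-15:00. Bashir: free for 14:30-15:00. Ben: free for 14:30-15:00. Leo: free for 14:30-15:00.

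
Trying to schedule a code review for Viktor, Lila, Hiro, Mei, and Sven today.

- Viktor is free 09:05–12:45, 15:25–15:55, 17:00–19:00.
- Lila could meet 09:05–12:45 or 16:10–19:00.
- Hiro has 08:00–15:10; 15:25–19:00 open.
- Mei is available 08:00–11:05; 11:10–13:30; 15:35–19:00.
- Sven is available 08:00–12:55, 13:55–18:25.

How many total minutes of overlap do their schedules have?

Viktor ∩ Lila: 09:05-12:45, 17:00-19:00.
Viktor ∩ Lila ∩ Hiro: 09:05-12:45, 17:00-19:00.
Viktor ∩ Lila ∩ Hiro ∩ Mei: 09:05-11:05, 11:10-12:45, 17:00-19:00.
Viktor ∩ Lila ∩ Hiro ∩ Mei ∩ Sven: 09:05-11:05, 11:10-12:45, 17:00-18:25.
Summing the common windows: 120 + 95 + 85 = 300 minutes.

300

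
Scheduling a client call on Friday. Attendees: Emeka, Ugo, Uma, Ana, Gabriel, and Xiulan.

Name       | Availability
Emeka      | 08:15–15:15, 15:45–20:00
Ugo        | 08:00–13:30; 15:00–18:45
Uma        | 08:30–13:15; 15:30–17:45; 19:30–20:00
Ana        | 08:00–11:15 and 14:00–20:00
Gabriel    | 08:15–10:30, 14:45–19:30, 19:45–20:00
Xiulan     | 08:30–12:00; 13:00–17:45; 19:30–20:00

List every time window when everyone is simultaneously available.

08:30-10:30, 15:45-17:45

Emeka ∩ Ugo: 08:15-13:30, 15:00-15:15, 15:45-18:45.
Emeka ∩ Ugo ∩ Uma: 08:30-13:15, 15:45-17:45.
Emeka ∩ Ugo ∩ Uma ∩ Ana: 08:30-11:15, 15:45-17:45.
Emeka ∩ Ugo ∩ Uma ∩ Ana ∩ Gabriel: 08:30-10:30, 15:45-17:45.
Emeka ∩ Ugo ∩ Uma ∩ Ana ∩ Gabriel ∩ Xiulan: 08:30-10:30, 15:45-17:45.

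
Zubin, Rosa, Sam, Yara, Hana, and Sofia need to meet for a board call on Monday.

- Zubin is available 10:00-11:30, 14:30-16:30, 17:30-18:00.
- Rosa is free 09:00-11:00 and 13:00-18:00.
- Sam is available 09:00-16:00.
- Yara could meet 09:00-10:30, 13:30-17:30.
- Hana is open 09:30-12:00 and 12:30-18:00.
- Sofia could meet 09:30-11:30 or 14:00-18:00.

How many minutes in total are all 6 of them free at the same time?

120

Zubin ∩ Rosa: 10:00-11:00, 14:30-16:30, 17:30-18:00.
Zubin ∩ Rosa ∩ Sam: 10:00-11:00, 14:30-16:00.
Zubin ∩ Rosa ∩ Sam ∩ Yara: 10:00-10:30, 14:30-16:00.
Zubin ∩ Rosa ∩ Sam ∩ Yara ∩ Hana: 10:00-10:30, 14:30-16:00.
Zubin ∩ Rosa ∩ Sam ∩ Yara ∩ Hana ∩ Sofia: 10:00-10:30, 14:30-16:00.
Summing the common windows: 30 + 90 = 120 minutes.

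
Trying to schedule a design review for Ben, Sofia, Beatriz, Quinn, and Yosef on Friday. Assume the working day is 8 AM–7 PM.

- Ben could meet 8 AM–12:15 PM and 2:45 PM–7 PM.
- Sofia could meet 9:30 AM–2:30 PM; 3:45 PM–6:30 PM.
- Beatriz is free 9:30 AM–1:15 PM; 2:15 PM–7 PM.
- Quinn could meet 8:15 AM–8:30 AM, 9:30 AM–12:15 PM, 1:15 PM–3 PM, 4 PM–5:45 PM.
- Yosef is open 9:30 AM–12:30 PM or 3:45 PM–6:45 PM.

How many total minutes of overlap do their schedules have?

Ben ∩ Sofia: 09:30-12:15, 15:45-18:30.
Ben ∩ Sofia ∩ Beatriz: 09:30-12:15, 15:45-18:30.
Ben ∩ Sofia ∩ Beatriz ∩ Quinn: 09:30-12:15, 16:00-17:45.
Ben ∩ Sofia ∩ Beatriz ∩ Quinn ∩ Yosef: 09:30-12:15, 16:00-17:45.
Summing the common windows: 165 + 105 = 270 minutes.

270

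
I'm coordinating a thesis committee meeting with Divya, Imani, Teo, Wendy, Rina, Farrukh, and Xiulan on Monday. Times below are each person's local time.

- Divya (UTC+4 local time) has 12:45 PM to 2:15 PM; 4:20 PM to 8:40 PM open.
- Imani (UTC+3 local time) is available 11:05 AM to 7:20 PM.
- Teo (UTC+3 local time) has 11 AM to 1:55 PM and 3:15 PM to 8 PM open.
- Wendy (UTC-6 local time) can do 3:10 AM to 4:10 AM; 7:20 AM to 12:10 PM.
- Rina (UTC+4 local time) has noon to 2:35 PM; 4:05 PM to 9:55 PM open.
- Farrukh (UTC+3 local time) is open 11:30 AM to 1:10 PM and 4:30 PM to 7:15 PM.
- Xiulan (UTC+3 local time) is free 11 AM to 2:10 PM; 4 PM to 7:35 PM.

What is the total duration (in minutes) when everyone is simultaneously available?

225

Divya in UTC: 08:45-10:15, 12:20-16:40 (subtract 4h to convert from UTC+4).
Imani in UTC: 08:05-16:20 (subtract 3h to convert from UTC+3).
Teo in UTC: 08:00-10:55, 12:15-17:00 (subtract 3h to convert from UTC+3).
Wendy in UTC: 09:10-10:10, 13:20-18:10 (add 6h to convert from UTC-6).
Rina in UTC: 08:00-10:35, 12:05-17:55 (subtract 4h to convert from UTC+4).
Farrukh in UTC: 08:30-10:10, 13:30-16:15 (subtract 3h to convert from UTC+3).
Xiulan in UTC: 08:00-11:10, 13:00-16:35 (subtract 3h to convert from UTC+3).
Divya ∩ Imani: 08:45-10:15, 12:20-16:20.
Divya ∩ Imani ∩ Teo: 08:45-10:15, 12:20-16:20.
Divya ∩ Imani ∩ Teo ∩ Wendy: 09:10-10:10, 13:20-16:20.
Divya ∩ Imani ∩ Teo ∩ Wendy ∩ Rina: 09:10-10:10, 13:20-16:20.
Divya ∩ Imani ∩ Teo ∩ Wendy ∩ Rina ∩ Farrukh: 09:10-10:10, 13:30-16:15.
Divya ∩ Imani ∩ Teo ∩ Wendy ∩ Rina ∩ Farrukh ∩ Xiulan: 09:10-10:10, 13:30-16:15.
Summing the common windows: 60 + 165 = 225 minutes.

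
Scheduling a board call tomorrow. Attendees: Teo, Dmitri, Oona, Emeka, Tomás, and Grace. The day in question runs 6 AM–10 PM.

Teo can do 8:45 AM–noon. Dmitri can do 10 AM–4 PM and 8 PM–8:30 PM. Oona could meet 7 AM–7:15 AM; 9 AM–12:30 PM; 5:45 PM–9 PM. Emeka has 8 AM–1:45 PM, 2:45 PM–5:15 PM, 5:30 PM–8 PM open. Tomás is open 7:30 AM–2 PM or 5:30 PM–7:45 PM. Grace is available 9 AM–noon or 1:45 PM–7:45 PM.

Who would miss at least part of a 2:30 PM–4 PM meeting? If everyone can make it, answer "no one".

Emeka, Oona, Teo, Tomás

Teo: not fully free for 14:30-16:00. Dmitri: free for 14:30-16:00. Oona: not fully free for 14:30-16:00. Emeka: not fully free for 14:30-16:00. Tomás: not fully free for 14:30-16:00. Grace: free for 14:30-16:00.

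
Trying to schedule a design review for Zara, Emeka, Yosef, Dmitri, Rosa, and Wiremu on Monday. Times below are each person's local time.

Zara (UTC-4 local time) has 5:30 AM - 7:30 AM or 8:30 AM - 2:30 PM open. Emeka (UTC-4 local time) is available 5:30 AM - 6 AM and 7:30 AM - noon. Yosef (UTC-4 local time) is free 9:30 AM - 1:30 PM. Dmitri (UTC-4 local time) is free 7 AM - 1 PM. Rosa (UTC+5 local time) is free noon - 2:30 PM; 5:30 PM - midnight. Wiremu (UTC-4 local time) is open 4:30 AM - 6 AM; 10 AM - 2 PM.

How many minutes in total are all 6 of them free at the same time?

120

Zara in UTC: 09:30-11:30, 12:30-18:30 (add 4h to convert from UTC-4).
Emeka in UTC: 09:30-10:00, 11:30-16:00 (add 4h to convert from UTC-4).
Yosef in UTC: 13:30-17:30 (add 4h to convert from UTC-4).
Dmitri in UTC: 11:00-17:00 (add 4h to convert from UTC-4).
Rosa in UTC: 07:00-09:30, 12:30-19:00 (subtract 5h to convert from UTC+5).
Wiremu in UTC: 08:30-10:00, 14:00-18:00 (add 4h to convert from UTC-4).
Zara ∩ Emeka: 09:30-10:00, 12:30-16:00.
Zara ∩ Emeka ∩ Yosef: 13:30-16:00.
Zara ∩ Emeka ∩ Yosef ∩ Dmitri: 13:30-16:00.
Zara ∩ Emeka ∩ Yosef ∩ Dmitri ∩ Rosa: 13:30-16:00.
Zara ∩ Emeka ∩ Yosef ∩ Dmitri ∩ Rosa ∩ Wiremu: 14:00-16:00.
That's a single block of 120 minutes.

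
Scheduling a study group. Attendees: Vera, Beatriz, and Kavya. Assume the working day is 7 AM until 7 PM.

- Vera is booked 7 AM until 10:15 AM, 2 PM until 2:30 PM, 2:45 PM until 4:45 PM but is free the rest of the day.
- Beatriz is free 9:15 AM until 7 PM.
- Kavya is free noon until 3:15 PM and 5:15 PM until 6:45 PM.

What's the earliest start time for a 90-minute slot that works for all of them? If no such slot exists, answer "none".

Vera free: 10:15-14:00, 14:30-14:45, 16:45-19:00 (invert busy blocks within the working day).
Beatriz free: 09:15-19:00.
Kavya free: 12:00-15:15, 17:15-18:45.
Vera ∩ Beatriz: 10:15-14:00, 14:30-14:45, 16:45-19:00.
Vera ∩ Beatriz ∩ Kavya: 12:00-14:00, 14:30-14:45, 17:15-18:45.
So the common availability across everyone is 12:00-14:00, 14:30-14:45, 17:15-18:45.
The first common window of at least 90 minutes is 12:00-14:00, so the earliest start is 12:00.

12:00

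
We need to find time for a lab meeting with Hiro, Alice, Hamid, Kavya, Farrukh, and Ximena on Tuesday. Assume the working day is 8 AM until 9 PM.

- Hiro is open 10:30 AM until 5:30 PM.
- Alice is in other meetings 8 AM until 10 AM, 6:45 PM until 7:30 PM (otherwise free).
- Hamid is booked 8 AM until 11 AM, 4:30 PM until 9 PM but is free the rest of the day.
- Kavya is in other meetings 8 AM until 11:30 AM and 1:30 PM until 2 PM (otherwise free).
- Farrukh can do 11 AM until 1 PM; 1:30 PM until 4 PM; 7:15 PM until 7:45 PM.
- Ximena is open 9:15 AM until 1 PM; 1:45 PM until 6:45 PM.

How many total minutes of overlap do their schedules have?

Hiro free: 10:30-17:30.
Alice free: 10:00-18:45, 19:30-21:00 (invert busy blocks within the working day).
Hamid free: 11:00-16:30 (invert busy blocks within the working day).
Kavya free: 11:30-13:30, 14:00-21:00 (invert busy blocks within the working day).
Farrukh free: 11:00-13:00, 13:30-16:00, 19:15-19:45.
Ximena free: 09:15-13:00, 13:45-18:45.
Hiro ∩ Alice: 10:30-17:30.
Hiro ∩ Alice ∩ Hamid: 11:00-16:30.
Hiro ∩ Alice ∩ Hamid ∩ Kavya: 11:30-13:30, 14:00-16:30.
Hiro ∩ Alice ∩ Hamid ∩ Kavya ∩ Farrukh: 11:30-13:00, 14:00-16:00.
Hiro ∩ Alice ∩ Hamid ∩ Kavya ∩ Farrukh ∩ Ximena: 11:30-13:00, 14:00-16:00.
Summing the common windows: 90 + 120 = 210 minutes.

210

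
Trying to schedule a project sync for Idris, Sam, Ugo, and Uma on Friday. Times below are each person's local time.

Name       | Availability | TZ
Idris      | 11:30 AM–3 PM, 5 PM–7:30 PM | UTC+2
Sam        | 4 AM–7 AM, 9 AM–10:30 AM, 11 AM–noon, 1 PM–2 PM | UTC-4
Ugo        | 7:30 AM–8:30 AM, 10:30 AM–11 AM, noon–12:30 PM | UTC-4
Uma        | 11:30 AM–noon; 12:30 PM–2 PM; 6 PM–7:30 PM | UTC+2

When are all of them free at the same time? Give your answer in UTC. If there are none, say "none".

none

Idris in UTC: 09:30-13:00, 15:00-17:30 (subtract 2h to convert from UTC+2).
Sam in UTC: 08:00-11:00, 13:00-14:30, 15:00-16:00, 17:00-18:00 (add 4h to convert from UTC-4).
Ugo in UTC: 11:30-12:30, 14:30-15:00, 16:00-16:30 (add 4h to convert from UTC-4).
Uma in UTC: 09:30-10:00, 10:30-12:00, 16:00-17:30 (subtract 2h to convert from UTC+2).
Idris ∩ Sam: 09:30-11:00, 15:00-16:00, 17:00-17:30.
Idris ∩ Sam ∩ Ugo: ∅.
Idris ∩ Sam ∩ Ugo ∩ Uma: ∅.
There is no time when everyone is free.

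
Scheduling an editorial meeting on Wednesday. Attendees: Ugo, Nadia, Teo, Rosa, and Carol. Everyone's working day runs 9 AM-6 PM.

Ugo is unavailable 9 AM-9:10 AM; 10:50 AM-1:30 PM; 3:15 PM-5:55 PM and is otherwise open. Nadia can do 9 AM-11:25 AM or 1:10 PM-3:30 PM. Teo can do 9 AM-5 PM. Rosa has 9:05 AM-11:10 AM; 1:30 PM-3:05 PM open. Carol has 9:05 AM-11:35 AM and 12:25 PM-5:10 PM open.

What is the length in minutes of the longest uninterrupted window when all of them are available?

100

Ugo free: 09:10-10:50, 13:30-15:15, 17:55-18:00 (invert busy blocks within the working day).
Nadia free: 09:00-11:25, 13:10-15:30.
Teo free: 09:00-17:00.
Rosa free: 09:05-11:10, 13:30-15:05.
Carol free: 09:05-11:35, 12:25-17:10.
Ugo ∩ Nadia: 09:10-10:50, 13:30-15:15.
Ugo ∩ Nadia ∩ Teo: 09:10-10:50, 13:30-15:15.
Ugo ∩ Nadia ∩ Teo ∩ Rosa: 09:10-10:50, 13:30-15:05.
Ugo ∩ Nadia ∩ Teo ∩ Rosa ∩ Carol: 09:10-10:50, 13:30-15:05.
The longest is 09:10-10:50 at 100 minutes.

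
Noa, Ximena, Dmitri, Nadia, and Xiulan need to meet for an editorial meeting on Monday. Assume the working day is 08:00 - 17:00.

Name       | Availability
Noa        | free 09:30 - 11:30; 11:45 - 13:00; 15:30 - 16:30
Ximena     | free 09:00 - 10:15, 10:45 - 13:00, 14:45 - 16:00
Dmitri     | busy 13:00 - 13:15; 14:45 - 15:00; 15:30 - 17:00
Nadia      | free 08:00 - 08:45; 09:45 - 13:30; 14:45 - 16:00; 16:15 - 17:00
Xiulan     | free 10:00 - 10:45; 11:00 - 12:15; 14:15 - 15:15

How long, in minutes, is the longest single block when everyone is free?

30

Noa free: 09:30-11:30, 11:45-13:00, 15:30-16:30.
Ximena free: 09:00-10:15, 10:45-13:00, 14:45-16:00.
Dmitri free: 08:00-13:00, 13:15-14:45, 15:00-15:30 (invert busy blocks within the working day).
Nadia free: 08:00-08:45, 09:45-13:30, 14:45-16:00, 16:15-17:00.
Xiulan free: 10:00-10:45, 11:00-12:15, 14:15-15:15.
Noa ∩ Ximena: 09:30-10:15, 10:45-11:30, 11:45-13:00, 15:30-16:00.
Noa ∩ Ximena ∩ Dmitri: 09:30-10:15, 10:45-11:30, 11:45-13:00.
Noa ∩ Ximena ∩ Dmitri ∩ Nadia: 09:45-10:15, 10:45-11:30, 11:45-13:00.
Noa ∩ Ximena ∩ Dmitri ∩ Nadia ∩ Xiulan: 10:00-10:15, 11:00-11:30, 11:45-12:15.
So the common availability across everyone is 10:00-10:15, 11:00-11:30, 11:45-12:15.
The longest is 11:00-11:30 at 30 minutes.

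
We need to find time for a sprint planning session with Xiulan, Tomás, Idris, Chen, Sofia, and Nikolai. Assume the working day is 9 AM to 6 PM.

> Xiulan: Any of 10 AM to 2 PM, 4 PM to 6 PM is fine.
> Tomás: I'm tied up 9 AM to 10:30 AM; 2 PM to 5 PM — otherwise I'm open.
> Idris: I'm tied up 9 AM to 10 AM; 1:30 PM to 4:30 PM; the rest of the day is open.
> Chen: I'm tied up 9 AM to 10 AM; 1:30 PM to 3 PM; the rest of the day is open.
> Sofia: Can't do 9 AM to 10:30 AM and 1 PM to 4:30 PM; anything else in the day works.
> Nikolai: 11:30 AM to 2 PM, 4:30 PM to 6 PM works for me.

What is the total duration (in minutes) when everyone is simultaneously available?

Xiulan free: 10:00-14:00, 16:00-18:00.
Tomás free: 10:30-14:00, 17:00-18:00 (invert busy blocks within the working day).
Idris free: 10:00-13:30, 16:30-18:00 (invert busy blocks within the working day).
Chen free: 10:00-13:30, 15:00-18:00 (invert busy blocks within the working day).
Sofia free: 10:30-13:00, 16:30-18:00 (invert busy blocks within the working day).
Nikolai free: 11:30-14:00, 16:30-18:00.
Xiulan ∩ Tomás: 10:30-14:00, 17:00-18:00.
Xiulan ∩ Tomás ∩ Idris: 10:30-13:30, 17:00-18:00.
Xiulan ∩ Tomás ∩ Idris ∩ Chen: 10:30-13:30, 17:00-18:00.
Xiulan ∩ Tomás ∩ Idris ∩ Chen ∩ Sofia: 10:30-13:00, 17:00-18:00.
Xiulan ∩ Tomás ∩ Idris ∩ Chen ∩ Sofia ∩ Nikolai: 11:30-13:00, 17:00-18:00.
Summing the common windows: 90 + 60 = 150 minutes.

150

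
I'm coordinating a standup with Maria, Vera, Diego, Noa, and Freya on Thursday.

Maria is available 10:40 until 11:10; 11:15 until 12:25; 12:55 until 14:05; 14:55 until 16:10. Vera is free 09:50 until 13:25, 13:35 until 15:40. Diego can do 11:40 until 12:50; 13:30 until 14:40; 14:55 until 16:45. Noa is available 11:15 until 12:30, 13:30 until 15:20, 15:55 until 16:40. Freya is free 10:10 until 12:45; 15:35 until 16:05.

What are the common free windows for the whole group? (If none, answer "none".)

Maria ∩ Vera: 10:40-11:10, 11:15-12:25, 12:55-13:25, 13:35-14:05, 14:55-15:40.
Maria ∩ Vera ∩ Diego: 11:40-12:25, 13:35-14:05, 14:55-15:40.
Maria ∩ Vera ∩ Diego ∩ Noa: 11:40-12:25, 13:35-14:05, 14:55-15:20.
Maria ∩ Vera ∩ Diego ∩ Noa ∩ Freya: 11:40-12:25.

11:40-12:25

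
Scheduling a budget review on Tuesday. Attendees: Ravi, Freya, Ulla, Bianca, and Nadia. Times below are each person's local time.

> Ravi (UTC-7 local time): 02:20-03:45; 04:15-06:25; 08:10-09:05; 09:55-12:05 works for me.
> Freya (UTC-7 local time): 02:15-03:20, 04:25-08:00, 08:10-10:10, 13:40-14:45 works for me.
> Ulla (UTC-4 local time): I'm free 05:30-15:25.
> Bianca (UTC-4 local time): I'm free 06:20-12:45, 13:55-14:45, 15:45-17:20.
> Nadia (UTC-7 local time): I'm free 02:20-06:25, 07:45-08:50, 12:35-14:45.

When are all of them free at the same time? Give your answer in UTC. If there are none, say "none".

11:25-13:25, 15:10-15:50

Ravi in UTC: 09:20-10:45, 11:15-13:25, 15:10-16:05, 16:55-19:05 (add 7h to convert from UTC-7).
Freya in UTC: 09:15-10:20, 11:25-15:00, 15:10-17:10, 20:40-21:45 (add 7h to convert from UTC-7).
Ulla in UTC: 09:30-19:25 (add 4h to convert from UTC-4).
Bianca in UTC: 10:20-16:45, 17:55-18:45, 19:45-21:20 (add 4h to convert from UTC-4).
Nadia in UTC: 09:20-13:25, 14:45-15:50, 19:35-21:45 (add 7h to convert from UTC-7).
Ravi ∩ Freya: 09:20-10:20, 11:25-13:25, 15:10-16:05, 16:55-17:10.
Ravi ∩ Freya ∩ Ulla: 09:30-10:20, 11:25-13:25, 15:10-16:05, 16:55-17:10.
Ravi ∩ Freya ∩ Ulla ∩ Bianca: 11:25-13:25, 15:10-16:05.
Ravi ∩ Freya ∩ Ulla ∩ Bianca ∩ Nadia: 11:25-13:25, 15:10-15:50.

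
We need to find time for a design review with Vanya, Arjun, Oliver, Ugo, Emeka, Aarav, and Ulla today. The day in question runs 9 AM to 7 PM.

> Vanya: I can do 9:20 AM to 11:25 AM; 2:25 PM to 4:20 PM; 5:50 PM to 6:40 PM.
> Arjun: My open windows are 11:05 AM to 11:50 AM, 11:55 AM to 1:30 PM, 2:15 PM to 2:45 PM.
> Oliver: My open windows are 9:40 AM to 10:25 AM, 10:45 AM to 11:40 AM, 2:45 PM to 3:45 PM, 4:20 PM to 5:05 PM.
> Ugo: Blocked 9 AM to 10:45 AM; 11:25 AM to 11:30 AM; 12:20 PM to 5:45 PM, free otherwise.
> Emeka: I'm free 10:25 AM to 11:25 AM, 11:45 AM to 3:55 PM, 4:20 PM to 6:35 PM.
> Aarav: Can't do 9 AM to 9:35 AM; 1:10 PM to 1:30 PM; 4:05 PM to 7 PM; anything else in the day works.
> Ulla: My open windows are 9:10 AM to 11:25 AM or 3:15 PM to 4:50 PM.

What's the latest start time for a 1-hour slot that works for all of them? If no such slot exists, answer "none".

Vanya free: 09:20-11:25, 14:25-16:20, 17:50-18:40.
Arjun free: 11:05-11:50, 11:55-13:30, 14:15-14:45.
Oliver free: 09:40-10:25, 10:45-11:40, 14:45-15:45, 16:20-17:05.
Ugo free: 10:45-11:25, 11:30-12:20, 17:45-19:00 (invert busy blocks within the working day).
Emeka free: 10:25-11:25, 11:45-15:55, 16:20-18:35.
Aarav free: 09:35-13:10, 13:30-16:05 (invert busy blocks within the working day).
Ulla free: 09:10-11:25, 15:15-16:50.
Vanya ∩ Arjun: 11:05-11:25, 14:25-14:45.
Vanya ∩ Arjun ∩ Oliver: 11:05-11:25.
Vanya ∩ Arjun ∩ Oliver ∩ Ugo: 11:05-11:25.
Vanya ∩ Arjun ∩ Oliver ∩ Ugo ∩ Emeka: 11:05-11:25.
Vanya ∩ Arjun ∩ Oliver ∩ Ugo ∩ Emeka ∩ Aarav: 11:05-11:25.
Vanya ∩ Arjun ∩ Oliver ∩ Ugo ∩ Emeka ∩ Aarav ∩ Ulla: 11:05-11:25.
No common window is at least 60 minutes long.

none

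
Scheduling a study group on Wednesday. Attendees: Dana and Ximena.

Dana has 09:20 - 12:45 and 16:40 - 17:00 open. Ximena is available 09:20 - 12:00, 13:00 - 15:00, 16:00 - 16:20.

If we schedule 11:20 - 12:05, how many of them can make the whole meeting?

1

Dana can make the full 11:20-12:05 slot — that's 1.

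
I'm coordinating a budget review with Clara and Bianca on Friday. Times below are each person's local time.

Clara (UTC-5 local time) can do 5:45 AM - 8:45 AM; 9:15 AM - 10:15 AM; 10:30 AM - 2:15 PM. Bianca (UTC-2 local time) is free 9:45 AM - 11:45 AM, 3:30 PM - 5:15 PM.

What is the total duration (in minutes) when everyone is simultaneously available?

225

Clara in UTC: 10:45-13:45, 14:15-15:15, 15:30-19:15 (add 5h to convert from UTC-5).
Bianca in UTC: 11:45-13:45, 17:30-19:15 (add 2h to convert from UTC-2).
Clara ∩ Bianca: 11:45-13:45, 17:30-19:15.
So the common availability across everyone is 11:45-13:45, 17:30-19:15.
Summing the common windows: 120 + 105 = 225 minutes.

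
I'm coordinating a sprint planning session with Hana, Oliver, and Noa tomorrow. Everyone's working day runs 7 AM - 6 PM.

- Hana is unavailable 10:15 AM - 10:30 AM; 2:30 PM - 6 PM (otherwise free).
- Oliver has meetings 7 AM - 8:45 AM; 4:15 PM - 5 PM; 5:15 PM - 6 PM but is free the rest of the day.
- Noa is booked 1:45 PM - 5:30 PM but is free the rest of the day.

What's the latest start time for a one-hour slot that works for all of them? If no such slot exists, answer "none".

Hana free: 07:00-10:15, 10:30-14:30 (invert busy blocks within the working day).
Oliver free: 08:45-16:15, 17:00-17:15 (invert busy blocks within the working day).
Noa free: 07:00-13:45, 17:30-18:00 (invert busy blocks within the working day).
Hana ∩ Oliver: 08:45-10:15, 10:30-14:30.
Hana ∩ Oliver ∩ Noa: 08:45-10:15, 10:30-13:45.
Those are the intersection windows.
The last common window of at least 60 minutes is 10:30-13:45; a 60-minute meeting can start as late as 12:45 and still end by 13:45.

12:45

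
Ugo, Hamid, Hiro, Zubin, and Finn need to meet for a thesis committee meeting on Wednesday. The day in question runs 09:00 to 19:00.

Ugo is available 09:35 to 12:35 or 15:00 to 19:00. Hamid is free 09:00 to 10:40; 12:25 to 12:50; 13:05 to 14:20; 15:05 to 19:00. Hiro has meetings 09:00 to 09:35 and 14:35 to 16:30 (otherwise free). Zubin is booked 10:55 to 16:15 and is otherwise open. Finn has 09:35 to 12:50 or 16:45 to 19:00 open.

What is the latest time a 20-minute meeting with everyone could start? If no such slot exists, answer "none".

Ugo free: 09:35-12:35, 15:00-19:00.
Hamid free: 09:00-10:40, 12:25-12:50, 13:05-14:20, 15:05-19:00.
Hiro free: 09:35-14:35, 16:30-19:00 (invert busy blocks within the working day).
Zubin free: 09:00-10:55, 16:15-19:00 (invert busy blocks within the working day).
Finn free: 09:35-12:50, 16:45-19:00.
Ugo ∩ Hamid: 09:35-10:40, 12:25-12:35, 15:05-19:00.
Ugo ∩ Hamid ∩ Hiro: 09:35-10:40, 12:25-12:35, 16:30-19:00.
Ugo ∩ Hamid ∩ Hiro ∩ Zubin: 09:35-10:40, 16:30-19:00.
Ugo ∩ Hamid ∩ Hiro ∩ Zubin ∩ Finn: 09:35-10:40, 16:45-19:00.
The last common window of at least 20 minutes is 16:45-19:00; a 20-minute meeting can start as late as 18:40 and still end by 19:00.

18:40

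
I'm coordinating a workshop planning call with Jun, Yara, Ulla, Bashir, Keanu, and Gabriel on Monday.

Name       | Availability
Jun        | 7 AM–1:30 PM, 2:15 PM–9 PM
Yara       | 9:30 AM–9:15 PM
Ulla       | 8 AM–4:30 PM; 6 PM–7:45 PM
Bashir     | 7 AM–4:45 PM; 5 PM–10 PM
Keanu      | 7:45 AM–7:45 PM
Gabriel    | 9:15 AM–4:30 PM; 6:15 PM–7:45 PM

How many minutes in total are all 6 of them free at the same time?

Jun ∩ Yara: 09:30-13:30, 14:15-21:00.
Jun ∩ Yara ∩ Ulla: 09:30-13:30, 14:15-16:30, 18:00-19:45.
Jun ∩ Yara ∩ Ulla ∩ Bashir: 09:30-13:30, 14:15-16:30, 18:00-19:45.
Jun ∩ Yara ∩ Ulla ∩ Bashir ∩ Keanu: 09:30-13:30, 14:15-16:30, 18:00-19:45.
Jun ∩ Yara ∩ Ulla ∩ Bashir ∩ Keanu ∩ Gabriel: 09:30-13:30, 14:15-16:30, 18:15-19:45.
Summing the common windows: 240 + 135 + 90 = 465 minutes.

465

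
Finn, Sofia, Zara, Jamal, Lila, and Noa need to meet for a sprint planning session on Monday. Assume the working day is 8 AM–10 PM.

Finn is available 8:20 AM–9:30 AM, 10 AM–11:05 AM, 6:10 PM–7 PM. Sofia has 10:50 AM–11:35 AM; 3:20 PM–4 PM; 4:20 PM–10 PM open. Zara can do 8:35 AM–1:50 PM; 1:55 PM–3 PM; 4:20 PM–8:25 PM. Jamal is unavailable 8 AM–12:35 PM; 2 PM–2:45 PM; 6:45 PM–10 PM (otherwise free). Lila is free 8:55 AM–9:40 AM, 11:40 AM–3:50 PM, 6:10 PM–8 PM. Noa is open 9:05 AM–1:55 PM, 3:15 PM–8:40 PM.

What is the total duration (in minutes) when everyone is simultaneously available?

35

Finn free: 08:20-09:30, 10:00-11:05, 18:10-19:00.
Sofia free: 10:50-11:35, 15:20-16:00, 16:20-22:00.
Zara free: 08:35-13:50, 13:55-15:00, 16:20-20:25.
Jamal free: 12:35-14:00, 14:45-18:45 (invert busy blocks within the working day).
Lila free: 08:55-09:40, 11:40-15:50, 18:10-20:00.
Noa free: 09:05-13:55, 15:15-20:40.
Finn ∩ Sofia: 10:50-11:05, 18:10-19:00.
Finn ∩ Sofia ∩ Zara: 10:50-11:05, 18:10-19:00.
Finn ∩ Sofia ∩ Zara ∩ Jamal: 18:10-18:45.
Finn ∩ Sofia ∩ Zara ∩ Jamal ∩ Lila: 18:10-18:45.
Finn ∩ Sofia ∩ Zara ∩ Jamal ∩ Lila ∩ Noa: 18:10-18:45.
Those are the intersection windows.
That's a single block of 35 minutes.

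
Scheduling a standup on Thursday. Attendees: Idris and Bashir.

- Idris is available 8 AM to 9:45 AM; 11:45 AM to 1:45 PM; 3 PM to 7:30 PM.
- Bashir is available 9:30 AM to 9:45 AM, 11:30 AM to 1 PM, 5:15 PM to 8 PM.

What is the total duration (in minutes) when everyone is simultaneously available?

225

Idris ∩ Bashir: 09:30-09:45, 11:45-13:00, 17:15-19:30.
Those are the intersection windows.
Summing the common windows: 15 + 75 + 135 = 225 minutes.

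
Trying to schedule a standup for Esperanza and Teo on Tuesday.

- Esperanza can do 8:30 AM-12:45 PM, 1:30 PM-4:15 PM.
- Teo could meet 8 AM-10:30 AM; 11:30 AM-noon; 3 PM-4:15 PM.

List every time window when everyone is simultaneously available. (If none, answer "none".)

Esperanza ∩ Teo: 08:30-10:30, 11:30-12:00, 15:00-16:15.
So the common availability across everyone is 08:30-10:30, 11:30-12:00, 15:00-16:15.

08:30-10:30, 11:30-12:00, 15:00-16:15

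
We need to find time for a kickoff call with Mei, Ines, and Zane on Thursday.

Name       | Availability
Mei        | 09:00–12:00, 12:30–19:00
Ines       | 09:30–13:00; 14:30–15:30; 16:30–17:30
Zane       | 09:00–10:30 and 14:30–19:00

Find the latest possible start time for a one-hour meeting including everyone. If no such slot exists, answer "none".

16:30

Mei ∩ Ines: 09:30-12:00, 12:30-13:00, 14:30-15:30, 16:30-17:30.
Mei ∩ Ines ∩ Zane: 09:30-10:30, 14:30-15:30, 16:30-17:30.
So the common availability across everyone is 09:30-10:30, 14:30-15:30, 16:30-17:30.
The last common window of at least 60 minutes is 16:30-17:30; a 60-minute meeting can start as late as 16:30 and still end by 17:30.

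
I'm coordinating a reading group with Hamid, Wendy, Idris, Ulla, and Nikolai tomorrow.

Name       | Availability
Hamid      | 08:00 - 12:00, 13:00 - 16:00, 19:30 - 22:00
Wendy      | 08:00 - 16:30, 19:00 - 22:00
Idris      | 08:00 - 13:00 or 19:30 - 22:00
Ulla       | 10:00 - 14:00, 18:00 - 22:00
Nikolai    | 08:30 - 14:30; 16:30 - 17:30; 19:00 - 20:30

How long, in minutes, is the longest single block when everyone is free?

Hamid ∩ Wendy: 08:00-12:00, 13:00-16:00, 19:30-22:00.
Hamid ∩ Wendy ∩ Idris: 08:00-12:00, 19:30-22:00.
Hamid ∩ Wendy ∩ Idris ∩ Ulla: 10:00-12:00, 19:30-22:00.
Hamid ∩ Wendy ∩ Idris ∩ Ulla ∩ Nikolai: 10:00-12:00, 19:30-20:30.
The longest is 10:00-12:00 at 120 minutes.

120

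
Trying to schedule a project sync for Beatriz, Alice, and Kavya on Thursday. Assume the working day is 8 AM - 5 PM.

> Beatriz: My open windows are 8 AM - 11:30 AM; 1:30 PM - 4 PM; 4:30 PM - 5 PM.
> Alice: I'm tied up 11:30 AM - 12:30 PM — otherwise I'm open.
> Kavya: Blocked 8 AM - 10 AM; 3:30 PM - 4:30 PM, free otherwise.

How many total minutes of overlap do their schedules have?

240

Beatriz free: 08:00-11:30, 13:30-16:00, 16:30-17:00.
Alice free: 08:00-11:30, 12:30-17:00 (invert busy blocks within the working day).
Kavya free: 10:00-15:30, 16:30-17:00 (invert busy blocks within the working day).
Beatriz ∩ Alice: 08:00-11:30, 13:30-16:00, 16:30-17:00.
Beatriz ∩ Alice ∩ Kavya: 10:00-11:30, 13:30-15:30, 16:30-17:00.
Summing the common windows: 90 + 120 + 30 = 240 minutes.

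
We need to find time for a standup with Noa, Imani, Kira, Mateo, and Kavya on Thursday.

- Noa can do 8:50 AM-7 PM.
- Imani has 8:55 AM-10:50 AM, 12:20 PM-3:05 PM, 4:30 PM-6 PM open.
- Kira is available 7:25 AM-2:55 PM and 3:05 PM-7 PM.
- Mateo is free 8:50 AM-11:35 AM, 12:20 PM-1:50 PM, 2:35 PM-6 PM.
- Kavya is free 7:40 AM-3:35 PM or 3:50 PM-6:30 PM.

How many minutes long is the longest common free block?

115

Noa ∩ Imani: 08:55-10:50, 12:20-15:05, 16:30-18:00.
Noa ∩ Imani ∩ Kira: 08:55-10:50, 12:20-14:55, 16:30-18:00.
Noa ∩ Imani ∩ Kira ∩ Mateo: 08:55-10:50, 12:20-13:50, 14:35-14:55, 16:30-18:00.
Noa ∩ Imani ∩ Kira ∩ Mateo ∩ Kavya: 08:55-10:50, 12:20-13:50, 14:35-14:55, 16:30-18:00.
Those are the intersection windows.
The longest is 08:55-10:50 at 115 minutes.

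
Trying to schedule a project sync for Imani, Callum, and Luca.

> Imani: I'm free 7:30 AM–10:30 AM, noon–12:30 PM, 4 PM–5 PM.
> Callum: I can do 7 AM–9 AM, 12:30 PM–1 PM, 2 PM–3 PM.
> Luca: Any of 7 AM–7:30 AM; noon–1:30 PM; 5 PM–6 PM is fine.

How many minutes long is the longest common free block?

Imani ∩ Callum: 07:30-09:00.
Imani ∩ Callum ∩ Luca: ∅.
There is no time when everyone is free.
No common window exists, so the longest block is 0 minutes.

0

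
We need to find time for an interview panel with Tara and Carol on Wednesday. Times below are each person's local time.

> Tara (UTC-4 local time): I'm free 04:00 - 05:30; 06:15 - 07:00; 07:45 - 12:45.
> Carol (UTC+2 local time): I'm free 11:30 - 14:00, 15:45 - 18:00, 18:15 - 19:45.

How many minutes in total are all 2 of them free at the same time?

225

Tara in UTC: 08:00-09:30, 10:15-11:00, 11:45-16:45 (add 4h to convert from UTC-4).
Carol in UTC: 09:30-12:00, 13:45-16:00, 16:15-17:45 (subtract 2h to convert from UTC+2).
Tara ∩ Carol: 10:15-11:00, 11:45-12:00, 13:45-16:00, 16:15-16:45.
Summing the common windows: 45 + 15 + 135 + 30 = 225 minutes.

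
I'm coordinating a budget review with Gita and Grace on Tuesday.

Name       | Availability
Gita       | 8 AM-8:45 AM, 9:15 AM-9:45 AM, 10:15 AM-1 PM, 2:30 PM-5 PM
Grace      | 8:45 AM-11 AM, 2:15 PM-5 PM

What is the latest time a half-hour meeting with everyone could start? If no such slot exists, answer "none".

16:30

Gita ∩ Grace: 09:15-09:45, 10:15-11:00, 14:30-17:00.
The last common window of at least 30 minutes is 14:30-17:00; a 30-minute meeting can start as late as 16:30 and still end by 17:00.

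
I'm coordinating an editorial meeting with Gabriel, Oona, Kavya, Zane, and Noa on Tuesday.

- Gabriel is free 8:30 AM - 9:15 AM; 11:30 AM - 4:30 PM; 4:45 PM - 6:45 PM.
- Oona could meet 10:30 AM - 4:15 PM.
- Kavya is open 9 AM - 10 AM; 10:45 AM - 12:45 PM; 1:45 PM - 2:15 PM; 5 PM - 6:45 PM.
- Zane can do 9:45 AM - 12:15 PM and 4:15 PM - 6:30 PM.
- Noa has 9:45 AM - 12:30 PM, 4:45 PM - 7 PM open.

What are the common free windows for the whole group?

11:30-12:15

Gabriel ∩ Oona: 11:30-16:15.
Gabriel ∩ Oona ∩ Kavya: 11:30-12:45, 13:45-14:15.
Gabriel ∩ Oona ∩ Kavya ∩ Zane: 11:30-12:15.
Gabriel ∩ Oona ∩ Kavya ∩ Zane ∩ Noa: 11:30-12:15.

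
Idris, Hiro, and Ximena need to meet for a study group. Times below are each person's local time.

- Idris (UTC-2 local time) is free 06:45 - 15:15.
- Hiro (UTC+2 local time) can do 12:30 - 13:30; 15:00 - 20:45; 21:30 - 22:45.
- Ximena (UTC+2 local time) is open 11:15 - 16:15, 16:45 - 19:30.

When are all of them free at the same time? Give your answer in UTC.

Idris in UTC: 08:45-17:15 (add 2h to convert from UTC-2).
Hiro in UTC: 10:30-11:30, 13:00-18:45, 19:30-20:45 (subtract 2h to convert from UTC+2).
Ximena in UTC: 09:15-14:15, 14:45-17:30 (subtract 2h to convert from UTC+2).
Idris ∩ Hiro: 10:30-11:30, 13:00-17:15.
Idris ∩ Hiro ∩ Ximena: 10:30-11:30, 13:00-14:15, 14:45-17:15.

10:30-11:30, 13:00-14:15, 14:45-17:15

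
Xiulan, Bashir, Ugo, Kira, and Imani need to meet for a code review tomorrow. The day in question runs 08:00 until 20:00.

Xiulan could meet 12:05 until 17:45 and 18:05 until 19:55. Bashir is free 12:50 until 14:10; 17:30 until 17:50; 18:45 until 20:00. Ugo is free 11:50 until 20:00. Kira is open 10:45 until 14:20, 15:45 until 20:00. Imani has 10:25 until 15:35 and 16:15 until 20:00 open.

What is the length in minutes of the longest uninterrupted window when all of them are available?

80

Xiulan ∩ Bashir: 12:50-14:10, 17:30-17:45, 18:45-19:55.
Xiulan ∩ Bashir ∩ Ugo: 12:50-14:10, 17:30-17:45, 18:45-19:55.
Xiulan ∩ Bashir ∩ Ugo ∩ Kira: 12:50-14:10, 17:30-17:45, 18:45-19:55.
Xiulan ∩ Bashir ∩ Ugo ∩ Kira ∩ Imani: 12:50-14:10, 17:30-17:45, 18:45-19:55.
The longest is 12:50-14:10 at 80 minutes.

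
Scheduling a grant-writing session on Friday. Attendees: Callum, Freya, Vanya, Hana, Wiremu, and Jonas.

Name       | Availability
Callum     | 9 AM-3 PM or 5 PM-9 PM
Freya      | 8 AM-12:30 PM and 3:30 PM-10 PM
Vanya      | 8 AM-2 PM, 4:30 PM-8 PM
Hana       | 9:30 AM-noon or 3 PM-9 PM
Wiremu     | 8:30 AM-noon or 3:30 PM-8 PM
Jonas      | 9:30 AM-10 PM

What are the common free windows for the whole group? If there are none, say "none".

09:30-12:00, 17:00-20:00

Callum ∩ Freya: 09:00-12:30, 17:00-21:00.
Callum ∩ Freya ∩ Vanya: 09:00-12:30, 17:00-20:00.
Callum ∩ Freya ∩ Vanya ∩ Hana: 09:30-12:00, 17:00-20:00.
Callum ∩ Freya ∩ Vanya ∩ Hana ∩ Wiremu: 09:30-12:00, 17:00-20:00.
Callum ∩ Freya ∩ Vanya ∩ Hana ∩ Wiremu ∩ Jonas: 09:30-12:00, 17:00-20:00.
Those are the intersection windows.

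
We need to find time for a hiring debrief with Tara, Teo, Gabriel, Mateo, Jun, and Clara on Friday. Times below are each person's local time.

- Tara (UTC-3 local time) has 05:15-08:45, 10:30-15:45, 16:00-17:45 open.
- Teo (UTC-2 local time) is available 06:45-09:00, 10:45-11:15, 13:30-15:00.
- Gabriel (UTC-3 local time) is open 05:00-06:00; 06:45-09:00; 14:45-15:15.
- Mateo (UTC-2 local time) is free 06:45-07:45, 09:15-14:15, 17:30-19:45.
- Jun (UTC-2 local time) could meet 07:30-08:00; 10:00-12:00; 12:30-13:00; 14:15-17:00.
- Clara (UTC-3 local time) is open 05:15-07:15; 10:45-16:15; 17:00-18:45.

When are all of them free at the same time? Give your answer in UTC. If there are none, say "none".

none

Tara in UTC: 08:15-11:45, 13:30-18:45, 19:00-20:45 (add 3h to convert from UTC-3).
Teo in UTC: 08:45-11:00, 12:45-13:15, 15:30-17:00 (add 2h to convert from UTC-2).
Gabriel in UTC: 08:00-09:00, 09:45-12:00, 17:45-18:15 (add 3h to convert from UTC-3).
Mateo in UTC: 08:45-09:45, 11:15-16:15, 19:30-21:45 (add 2h to convert from UTC-2).
Jun in UTC: 09:30-10:00, 12:00-14:00, 14:30-15:00, 16:15-19:00 (add 2h to convert from UTC-2).
Clara in UTC: 08:15-10:15, 13:45-19:15, 20:00-21:45 (add 3h to convert from UTC-3).
Tara ∩ Teo: 08:45-11:00, 15:30-17:00.
Tara ∩ Teo ∩ Gabriel: 08:45-09:00, 09:45-11:00.
Tara ∩ Teo ∩ Gabriel ∩ Mateo: 08:45-09:00.
Tara ∩ Teo ∩ Gabriel ∩ Mateo ∩ Jun: ∅.
Tara ∩ Teo ∩ Gabriel ∩ Mateo ∩ Jun ∩ Clara: ∅.
There is no time when everyone is free.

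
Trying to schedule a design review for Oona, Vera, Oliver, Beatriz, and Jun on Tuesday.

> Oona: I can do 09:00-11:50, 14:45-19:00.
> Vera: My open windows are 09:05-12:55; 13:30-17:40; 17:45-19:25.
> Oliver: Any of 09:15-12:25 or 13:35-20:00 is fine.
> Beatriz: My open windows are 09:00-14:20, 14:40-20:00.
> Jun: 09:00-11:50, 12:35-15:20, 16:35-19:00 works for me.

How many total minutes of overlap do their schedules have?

Oona ∩ Vera: 09:05-11:50, 14:45-17:40, 17:45-19:00.
Oona ∩ Vera ∩ Oliver: 09:15-11:50, 14:45-17:40, 17:45-19:00.
Oona ∩ Vera ∩ Oliver ∩ Beatriz: 09:15-11:50, 14:45-17:40, 17:45-19:00.
Oona ∩ Vera ∩ Oliver ∩ Beatriz ∩ Jun: 09:15-11:50, 14:45-15:20, 16:35-17:40, 17:45-19:00.
Summing the common windows: 155 + 35 + 65 + 75 = 330 minutes.

330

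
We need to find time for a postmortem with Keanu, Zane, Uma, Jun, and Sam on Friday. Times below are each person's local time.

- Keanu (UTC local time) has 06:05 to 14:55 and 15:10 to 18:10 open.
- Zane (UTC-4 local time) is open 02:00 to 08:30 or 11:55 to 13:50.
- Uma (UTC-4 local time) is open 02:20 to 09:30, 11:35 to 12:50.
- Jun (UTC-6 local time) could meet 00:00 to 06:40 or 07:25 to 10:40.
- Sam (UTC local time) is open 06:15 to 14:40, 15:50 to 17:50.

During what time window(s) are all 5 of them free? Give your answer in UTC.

06:20-12:30, 15:55-16:40

Keanu in UTC: 06:05-14:55, 15:10-18:10.
Zane in UTC: 06:00-12:30, 15:55-17:50 (add 4h to convert from UTC-4).
Uma in UTC: 06:20-13:30, 15:35-16:50 (add 4h to convert from UTC-4).
Jun in UTC: 06:00-12:40, 13:25-16:40 (add 6h to convert from UTC-6).
Sam in UTC: 06:15-14:40, 15:50-17:50.
Keanu ∩ Zane: 06:05-12:30, 15:55-17:50.
Keanu ∩ Zane ∩ Uma: 06:20-12:30, 15:55-16:50.
Keanu ∩ Zane ∩ Uma ∩ Jun: 06:20-12:30, 15:55-16:40.
Keanu ∩ Zane ∩ Uma ∩ Jun ∩ Sam: 06:20-12:30, 15:55-16:40.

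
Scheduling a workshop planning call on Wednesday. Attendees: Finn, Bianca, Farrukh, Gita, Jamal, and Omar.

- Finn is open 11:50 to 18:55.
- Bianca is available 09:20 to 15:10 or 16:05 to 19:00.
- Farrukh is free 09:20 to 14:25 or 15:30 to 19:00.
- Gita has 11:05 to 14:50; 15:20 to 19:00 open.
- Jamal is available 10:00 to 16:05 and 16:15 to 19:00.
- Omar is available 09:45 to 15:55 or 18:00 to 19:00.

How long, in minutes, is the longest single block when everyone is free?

155

Finn ∩ Bianca: 11:50-15:10, 16:05-18:55.
Finn ∩ Bianca ∩ Farrukh: 11:50-14:25, 16:05-18:55.
Finn ∩ Bianca ∩ Farrukh ∩ Gita: 11:50-14:25, 16:05-18:55.
Finn ∩ Bianca ∩ Farrukh ∩ Gita ∩ Jamal: 11:50-14:25, 16:15-18:55.
Finn ∩ Bianca ∩ Farrukh ∩ Gita ∩ Jamal ∩ Omar: 11:50-14:25, 18:00-18:55.
The longest is 11:50-14:25 at 155 minutes.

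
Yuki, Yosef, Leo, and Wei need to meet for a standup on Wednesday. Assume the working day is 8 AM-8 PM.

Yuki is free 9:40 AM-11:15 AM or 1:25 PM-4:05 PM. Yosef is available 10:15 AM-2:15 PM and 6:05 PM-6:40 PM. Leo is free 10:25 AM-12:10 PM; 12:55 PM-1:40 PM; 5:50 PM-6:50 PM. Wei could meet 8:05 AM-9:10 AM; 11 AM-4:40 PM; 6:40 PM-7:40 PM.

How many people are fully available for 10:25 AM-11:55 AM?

Yosef and Leo can make the full 10:25-11:55 slot — that's 2.

2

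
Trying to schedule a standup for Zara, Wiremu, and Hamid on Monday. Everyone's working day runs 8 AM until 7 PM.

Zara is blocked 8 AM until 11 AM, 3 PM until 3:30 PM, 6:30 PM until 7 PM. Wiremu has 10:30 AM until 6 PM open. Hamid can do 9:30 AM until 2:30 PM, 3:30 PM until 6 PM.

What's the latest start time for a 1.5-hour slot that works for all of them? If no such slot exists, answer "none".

16:30

Zara free: 11:00-15:00, 15:30-18:30 (invert busy blocks within the working day).
Wiremu free: 10:30-18:00.
Hamid free: 09:30-14:30, 15:30-18:00.
Zara ∩ Wiremu: 11:00-15:00, 15:30-18:00.
Zara ∩ Wiremu ∩ Hamid: 11:00-14:30, 15:30-18:00.
The last common window of at least 90 minutes is 15:30-18:00; a 90-minute meeting can start as late as 16:30 and still end by 18:00.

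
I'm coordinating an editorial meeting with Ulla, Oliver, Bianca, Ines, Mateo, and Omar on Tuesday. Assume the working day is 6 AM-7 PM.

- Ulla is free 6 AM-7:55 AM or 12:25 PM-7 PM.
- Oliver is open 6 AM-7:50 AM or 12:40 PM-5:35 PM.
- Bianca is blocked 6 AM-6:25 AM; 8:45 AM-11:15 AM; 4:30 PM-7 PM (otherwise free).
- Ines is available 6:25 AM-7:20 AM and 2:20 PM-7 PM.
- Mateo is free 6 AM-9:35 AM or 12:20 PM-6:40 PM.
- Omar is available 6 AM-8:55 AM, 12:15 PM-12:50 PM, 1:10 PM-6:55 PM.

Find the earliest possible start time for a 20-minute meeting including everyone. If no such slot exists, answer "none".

06:25

Ulla free: 06:00-07:55, 12:25-19:00.
Oliver free: 06:00-07:50, 12:40-17:35.
Bianca free: 06:25-08:45, 11:15-16:30 (invert busy blocks within the working day).
Ines free: 06:25-07:20, 14:20-19:00.
Mateo free: 06:00-09:35, 12:20-18:40.
Omar free: 06:00-08:55, 12:15-12:50, 13:10-18:55.
Ulla ∩ Oliver: 06:00-07:50, 12:40-17:35.
Ulla ∩ Oliver ∩ Bianca: 06:25-07:50, 12:40-16:30.
Ulla ∩ Oliver ∩ Bianca ∩ Ines: 06:25-07:20, 14:20-16:30.
Ulla ∩ Oliver ∩ Bianca ∩ Ines ∩ Mateo: 06:25-07:20, 14:20-16:30.
Ulla ∩ Oliver ∩ Bianca ∩ Ines ∩ Mateo ∩ Omar: 06:25-07:20, 14:20-16:30.
The first common window of at least 20 minutes is 06:25-07:20, so the earliest start is 06:25.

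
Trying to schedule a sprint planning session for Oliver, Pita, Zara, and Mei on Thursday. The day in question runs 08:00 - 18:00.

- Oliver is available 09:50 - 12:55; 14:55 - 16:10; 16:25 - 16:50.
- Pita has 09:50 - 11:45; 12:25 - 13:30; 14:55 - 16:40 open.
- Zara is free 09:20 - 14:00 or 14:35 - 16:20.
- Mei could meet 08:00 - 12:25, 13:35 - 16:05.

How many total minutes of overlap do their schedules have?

185

Oliver ∩ Pita: 09:50-11:45, 12:25-12:55, 14:55-16:10, 16:25-16:40.
Oliver ∩ Pita ∩ Zara: 09:50-11:45, 12:25-12:55, 14:55-16:10.
Oliver ∩ Pita ∩ Zara ∩ Mei: 09:50-11:45, 14:55-16:05.
Summing the common windows: 115 + 70 = 185 minutes.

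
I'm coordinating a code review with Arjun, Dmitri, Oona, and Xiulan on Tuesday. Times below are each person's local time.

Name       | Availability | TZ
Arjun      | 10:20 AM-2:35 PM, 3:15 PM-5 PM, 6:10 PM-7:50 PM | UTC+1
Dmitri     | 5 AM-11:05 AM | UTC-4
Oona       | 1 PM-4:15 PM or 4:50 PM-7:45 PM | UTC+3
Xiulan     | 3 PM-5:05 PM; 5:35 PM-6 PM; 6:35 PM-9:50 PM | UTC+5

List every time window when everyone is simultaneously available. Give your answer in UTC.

Arjun in UTC: 09:20-13:35, 14:15-16:00, 17:10-18:50 (subtract 1h to convert from UTC+1).
Dmitri in UTC: 09:00-15:05 (add 4h to convert from UTC-4).
Oona in UTC: 10:00-13:15, 13:50-16:45 (subtract 3h to convert from UTC+3).
Xiulan in UTC: 10:00-12:05, 12:35-13:00, 13:35-16:50 (subtract 5h to convert from UTC+5).
Arjun ∩ Dmitri: 09:20-13:35, 14:15-15:05.
Arjun ∩ Dmitri ∩ Oona: 10:00-13:15, 14:15-15:05.
Arjun ∩ Dmitri ∩ Oona ∩ Xiulan: 10:00-12:05, 12:35-13:00, 14:15-15:05.

10:00-12:05, 12:35-13:00, 14:15-15:05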